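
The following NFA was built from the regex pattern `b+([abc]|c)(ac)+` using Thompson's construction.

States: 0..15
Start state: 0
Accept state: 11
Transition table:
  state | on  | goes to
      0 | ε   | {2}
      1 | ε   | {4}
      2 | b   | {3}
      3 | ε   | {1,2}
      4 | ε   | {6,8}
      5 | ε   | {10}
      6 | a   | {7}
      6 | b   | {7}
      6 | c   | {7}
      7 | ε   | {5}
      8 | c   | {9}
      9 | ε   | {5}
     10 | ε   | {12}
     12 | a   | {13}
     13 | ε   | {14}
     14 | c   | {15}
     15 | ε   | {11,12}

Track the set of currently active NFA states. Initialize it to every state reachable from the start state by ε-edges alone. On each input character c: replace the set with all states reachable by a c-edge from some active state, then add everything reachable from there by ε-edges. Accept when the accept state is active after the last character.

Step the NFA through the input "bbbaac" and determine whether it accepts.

Answer: ACCEPT

Steps:
start: ε-closure({0}) = {0,2}
'b' @ 1: {1,2,3,4,6,8}
'b' @ 2: {1,2,3,4,5,6,7,8,10,12}
'b' @ 3: {1,2,3,4,5,6,7,8,10,12}
'a' @ 4: {5,7,10,12,13,14}
'a' @ 5: {13,14}
'c' @ 6: {11,12,15}  ✓accept
end set {11,12,15} — state 11 in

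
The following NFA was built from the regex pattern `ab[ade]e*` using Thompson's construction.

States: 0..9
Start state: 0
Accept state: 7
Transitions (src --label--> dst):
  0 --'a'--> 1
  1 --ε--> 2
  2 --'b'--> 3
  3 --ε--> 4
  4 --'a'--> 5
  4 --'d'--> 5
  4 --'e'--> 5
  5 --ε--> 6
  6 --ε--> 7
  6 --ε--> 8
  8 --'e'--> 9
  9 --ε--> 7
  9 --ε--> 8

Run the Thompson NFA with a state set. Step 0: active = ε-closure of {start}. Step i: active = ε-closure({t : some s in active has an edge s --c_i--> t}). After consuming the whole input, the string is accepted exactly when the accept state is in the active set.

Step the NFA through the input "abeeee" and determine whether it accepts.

Answer: ACCEPT

Trace:
S₀ = ε-closure({0}) = {0}
'a' @ 1: {1,2}
'b' @ 2: {3,4}
'e' @ 3: {5,6,7,8}  (accept∈set)
'e' @ 4: {7,8,9}  (accept∈set)
'e' @ 5: {7,8,9}  (accept∈set)
'e' @ 6: {7,8,9}  (accept∈set)
end set {7,8,9} — state 7 in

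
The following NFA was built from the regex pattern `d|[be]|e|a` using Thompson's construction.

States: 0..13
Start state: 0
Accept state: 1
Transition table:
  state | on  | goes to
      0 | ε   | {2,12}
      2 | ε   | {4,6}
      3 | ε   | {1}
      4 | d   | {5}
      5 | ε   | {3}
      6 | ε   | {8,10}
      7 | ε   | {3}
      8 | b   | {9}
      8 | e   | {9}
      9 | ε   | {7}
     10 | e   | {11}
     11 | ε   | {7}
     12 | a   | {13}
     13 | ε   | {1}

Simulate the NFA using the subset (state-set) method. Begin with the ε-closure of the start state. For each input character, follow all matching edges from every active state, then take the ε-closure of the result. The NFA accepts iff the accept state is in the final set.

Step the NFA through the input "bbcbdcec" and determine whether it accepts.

S₀ = ε-closure({0}) = {0,2,4,6,8,10,12}
'b' @ 1: {1,3,7,9}  [accepting]
'b' @ 2: {}  — state set empty
rest 'cbdcec' ignored (set empty)
final: {}; accept 1 not in set

Answer: REJECT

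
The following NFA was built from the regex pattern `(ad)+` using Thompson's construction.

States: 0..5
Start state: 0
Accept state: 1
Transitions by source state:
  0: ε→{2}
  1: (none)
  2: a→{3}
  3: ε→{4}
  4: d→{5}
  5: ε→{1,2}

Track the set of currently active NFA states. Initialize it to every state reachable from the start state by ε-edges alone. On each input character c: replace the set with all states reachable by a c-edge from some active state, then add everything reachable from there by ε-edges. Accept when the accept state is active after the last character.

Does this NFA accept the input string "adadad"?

S₀ = ε-closure({0}) = {0,2}
'a' @ 1: {3,4}
'd' @ 2: {1,2,5}  [accepting]
'a' @ 3: {3,4}
'd' @ 4: {1,2,5}  [accepting]
'a' @ 5: {3,4}
'd' @ 6: {1,2,5}  [accepting]
after full input: {1,2,5}  (accept=1 in)

Answer: ACCEPT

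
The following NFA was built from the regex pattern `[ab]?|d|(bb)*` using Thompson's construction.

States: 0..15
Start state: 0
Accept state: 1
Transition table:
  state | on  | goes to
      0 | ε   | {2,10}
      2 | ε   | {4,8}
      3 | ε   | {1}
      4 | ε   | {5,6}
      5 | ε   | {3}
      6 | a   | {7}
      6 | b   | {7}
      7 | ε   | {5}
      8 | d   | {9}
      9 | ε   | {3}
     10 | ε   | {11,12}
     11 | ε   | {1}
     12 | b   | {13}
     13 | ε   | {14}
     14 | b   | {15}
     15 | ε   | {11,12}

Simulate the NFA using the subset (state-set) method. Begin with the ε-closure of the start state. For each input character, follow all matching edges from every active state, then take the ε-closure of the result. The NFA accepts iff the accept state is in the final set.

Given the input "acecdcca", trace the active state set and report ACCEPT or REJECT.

Answer: REJECT

Steps:
initial (ε-close {0}): {0,1,2,3,4,5,6,8,10,11,12}
'a' @ 1: {1,3,5,7}  ✓accept
'c' @ 2: {}  — no active states
rest 'ecdcca' ignored (set empty)
final: {}; accept 1 not in set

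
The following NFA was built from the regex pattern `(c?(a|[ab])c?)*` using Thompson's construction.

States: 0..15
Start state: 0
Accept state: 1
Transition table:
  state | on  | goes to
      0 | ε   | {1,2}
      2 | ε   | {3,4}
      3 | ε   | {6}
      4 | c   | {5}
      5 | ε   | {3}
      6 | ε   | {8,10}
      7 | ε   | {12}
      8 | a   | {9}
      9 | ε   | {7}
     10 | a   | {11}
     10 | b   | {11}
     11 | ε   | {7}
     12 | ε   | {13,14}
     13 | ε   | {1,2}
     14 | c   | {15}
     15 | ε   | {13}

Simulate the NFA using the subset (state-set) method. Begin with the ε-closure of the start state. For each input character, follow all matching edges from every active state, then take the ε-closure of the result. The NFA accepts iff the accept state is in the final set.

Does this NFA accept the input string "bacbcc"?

initial (ε-close {0}): {0,1,2,3,4,6,8,10}
'b' @ 1: {1,2,3,4,6,7,8,10,11,12,13,14}  ✓accept
'a' @ 2: {1,2,3,4,6,7,8,9,10,11,12,13,14}  ✓accept
'c' @ 3: {1,2,3,4,5,6,8,10,13,15}  ✓accept
'b' @ 4: {1,2,3,4,6,7,8,10,11,12,13,14}  ✓accept
'c' @ 5: {1,2,3,4,5,6,8,10,13,15}  ✓accept
'c' @ 6: {3,5,6,8,10}
after full input: {3,5,6,8,10}  (accept=1 not in)

Answer: REJECT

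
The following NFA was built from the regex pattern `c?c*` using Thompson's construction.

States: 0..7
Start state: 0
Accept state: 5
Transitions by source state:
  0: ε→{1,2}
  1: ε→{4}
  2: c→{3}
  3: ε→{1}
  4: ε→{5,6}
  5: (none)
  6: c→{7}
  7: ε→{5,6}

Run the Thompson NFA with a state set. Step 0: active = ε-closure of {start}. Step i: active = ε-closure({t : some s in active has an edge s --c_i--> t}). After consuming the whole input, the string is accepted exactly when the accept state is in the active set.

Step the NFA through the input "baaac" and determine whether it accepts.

Answer: REJECT

Steps:
start: ε-closure({0}) = {0,1,2,4,5,6}
'b' @ 1: {}  — dead — no transitions
rest 'aaac' ignored (set empty)
after full input: {}  (accept=5 not in)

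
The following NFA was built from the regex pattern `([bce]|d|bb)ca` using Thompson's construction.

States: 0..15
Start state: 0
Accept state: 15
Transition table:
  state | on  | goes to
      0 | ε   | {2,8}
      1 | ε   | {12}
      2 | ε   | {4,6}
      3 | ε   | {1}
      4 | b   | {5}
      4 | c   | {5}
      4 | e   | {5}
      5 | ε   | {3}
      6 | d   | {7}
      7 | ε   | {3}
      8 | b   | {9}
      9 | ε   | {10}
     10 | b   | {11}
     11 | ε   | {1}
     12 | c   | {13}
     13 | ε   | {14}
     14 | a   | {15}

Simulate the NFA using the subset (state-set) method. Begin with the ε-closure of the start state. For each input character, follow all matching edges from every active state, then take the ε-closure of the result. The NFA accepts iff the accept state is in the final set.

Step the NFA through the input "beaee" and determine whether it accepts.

start: ε-closure({0}) = {0,2,4,6,8}
'b' @ 1: {1,3,5,9,10,12}
'e' @ 2: {}  — no active states
rest 'aee' ignored (set empty)
end set {} — state 15 not in

Answer: REJECT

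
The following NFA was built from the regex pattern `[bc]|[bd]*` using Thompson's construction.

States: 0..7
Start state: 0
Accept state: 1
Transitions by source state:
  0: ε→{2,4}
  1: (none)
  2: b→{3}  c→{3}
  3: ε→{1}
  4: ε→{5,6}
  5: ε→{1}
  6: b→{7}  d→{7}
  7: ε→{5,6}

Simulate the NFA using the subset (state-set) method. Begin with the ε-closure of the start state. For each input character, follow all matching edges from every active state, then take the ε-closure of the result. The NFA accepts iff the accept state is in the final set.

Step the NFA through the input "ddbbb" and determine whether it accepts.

Answer: ACCEPT

Trace:
S₀ = ε-closure({0}) = {0,1,2,4,5,6}
'd' @ 1: {1,5,6,7}  (accept∈set)
'd' @ 2: {1,5,6,7}  (accept∈set)
'b' @ 3: {1,5,6,7}  (accept∈set)
'b' @ 4: {1,5,6,7}  (accept∈set)
'b' @ 5: {1,5,6,7}  (accept∈set)
after full input: {1,5,6,7}  (accept=1 in)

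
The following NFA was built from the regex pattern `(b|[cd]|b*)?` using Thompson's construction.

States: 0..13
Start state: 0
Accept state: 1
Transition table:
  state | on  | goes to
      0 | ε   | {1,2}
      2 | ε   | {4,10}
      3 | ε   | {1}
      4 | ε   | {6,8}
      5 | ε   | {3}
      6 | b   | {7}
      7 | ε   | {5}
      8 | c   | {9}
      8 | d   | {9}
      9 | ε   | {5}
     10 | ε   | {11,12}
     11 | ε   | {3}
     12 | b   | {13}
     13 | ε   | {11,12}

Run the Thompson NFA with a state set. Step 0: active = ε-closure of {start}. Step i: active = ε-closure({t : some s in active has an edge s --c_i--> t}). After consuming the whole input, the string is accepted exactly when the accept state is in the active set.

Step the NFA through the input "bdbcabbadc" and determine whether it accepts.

S₀ = ε-closure({0}) = {0,1,2,3,4,6,8,10,11,12}
'b' @ 1: {1,3,5,7,11,12,13}  ✓accept
'd' @ 2: {}  — state set empty
rest 'bcabbadc' ignored (set empty)
end set {} — state 1 not in

Answer: REJECT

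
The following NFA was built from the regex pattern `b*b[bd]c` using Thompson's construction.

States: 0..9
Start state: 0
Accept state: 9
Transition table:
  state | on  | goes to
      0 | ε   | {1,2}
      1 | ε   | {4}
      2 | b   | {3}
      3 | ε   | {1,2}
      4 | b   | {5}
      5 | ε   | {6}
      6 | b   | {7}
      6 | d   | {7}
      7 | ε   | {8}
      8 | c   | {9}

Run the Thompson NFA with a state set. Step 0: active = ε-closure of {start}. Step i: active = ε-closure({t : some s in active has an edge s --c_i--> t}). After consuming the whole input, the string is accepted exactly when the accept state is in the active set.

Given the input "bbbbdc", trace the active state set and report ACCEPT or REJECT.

Answer: ACCEPT

Steps:
initial (ε-close {0}): {0,1,2,4}
'b' @ 1: {1,2,3,4,5,6}
'b' @ 2: {1,2,3,4,5,6,7,8}
'b' @ 3: {1,2,3,4,5,6,7,8}
'b' @ 4: {1,2,3,4,5,6,7,8}
'd' @ 5: {7,8}
'c' @ 6: {9}  (accept∈set)
after full input: {9}  (accept=9 in)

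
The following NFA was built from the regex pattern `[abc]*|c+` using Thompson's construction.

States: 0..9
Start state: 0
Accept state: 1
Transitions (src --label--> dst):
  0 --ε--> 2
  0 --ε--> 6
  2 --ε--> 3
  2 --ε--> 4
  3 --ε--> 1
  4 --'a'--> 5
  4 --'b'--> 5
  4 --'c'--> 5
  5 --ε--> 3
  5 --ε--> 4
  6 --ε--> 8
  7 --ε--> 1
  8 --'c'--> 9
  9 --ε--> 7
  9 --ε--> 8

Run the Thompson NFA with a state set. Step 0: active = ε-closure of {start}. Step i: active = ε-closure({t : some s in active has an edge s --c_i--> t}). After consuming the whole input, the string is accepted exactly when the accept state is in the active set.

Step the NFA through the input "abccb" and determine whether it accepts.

S₀ = ε-closure({0}) = {0,1,2,3,4,6,8}
'a' @ 1: {1,3,4,5}  (accept∈set)
'b' @ 2: {1,3,4,5}  (accept∈set)
'c' @ 3: {1,3,4,5}  (accept∈set)
'c' @ 4: {1,3,4,5}  (accept∈set)
'b' @ 5: {1,3,4,5}  (accept∈set)
after full input: {1,3,4,5}  (accept=1 in)

Answer: ACCEPT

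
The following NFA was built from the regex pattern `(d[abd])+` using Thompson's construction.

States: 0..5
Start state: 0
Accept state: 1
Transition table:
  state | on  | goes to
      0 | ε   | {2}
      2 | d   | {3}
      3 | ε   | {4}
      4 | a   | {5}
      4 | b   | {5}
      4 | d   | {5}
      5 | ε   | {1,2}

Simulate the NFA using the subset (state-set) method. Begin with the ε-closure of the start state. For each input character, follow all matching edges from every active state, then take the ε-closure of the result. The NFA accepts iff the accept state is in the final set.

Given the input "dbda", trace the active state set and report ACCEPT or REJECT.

Answer: ACCEPT

Derivation:
initial (ε-close {0}): {0,2}
'd' @ 1: {3,4}
'b' @ 2: {1,2,5}  ✓accept
'd' @ 3: {3,4}
'a' @ 4: {1,2,5}  ✓accept
after full input: {1,2,5}  (accept=1 in)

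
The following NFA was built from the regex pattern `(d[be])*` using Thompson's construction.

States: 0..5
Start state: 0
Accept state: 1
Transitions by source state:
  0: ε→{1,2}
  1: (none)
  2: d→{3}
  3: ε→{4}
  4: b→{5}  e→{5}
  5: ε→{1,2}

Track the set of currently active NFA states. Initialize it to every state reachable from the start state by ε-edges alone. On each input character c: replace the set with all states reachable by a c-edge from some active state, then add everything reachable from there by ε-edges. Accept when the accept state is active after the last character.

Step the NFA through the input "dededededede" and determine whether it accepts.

start: ε-closure({0}) = {0,1,2}
'd' @ 1: {3,4}
'e' @ 2: {1,2,5}  (accept∈set)
'd' @ 3: {3,4}
'e' @ 4: {1,2,5}  (accept∈set)
'd' @ 5: {3,4}
'e' @ 6: {1,2,5}  (accept∈set)
'd' @ 7: {3,4}
'e' @ 8: {1,2,5}  (accept∈set)
'd' @ 9: {3,4}
'e' @ 10: {1,2,5}  (accept∈set)
'd' @ 11: {3,4}
'e' @ 12: {1,2,5}  (accept∈set)
end set {1,2,5} — state 1 in

Answer: ACCEPT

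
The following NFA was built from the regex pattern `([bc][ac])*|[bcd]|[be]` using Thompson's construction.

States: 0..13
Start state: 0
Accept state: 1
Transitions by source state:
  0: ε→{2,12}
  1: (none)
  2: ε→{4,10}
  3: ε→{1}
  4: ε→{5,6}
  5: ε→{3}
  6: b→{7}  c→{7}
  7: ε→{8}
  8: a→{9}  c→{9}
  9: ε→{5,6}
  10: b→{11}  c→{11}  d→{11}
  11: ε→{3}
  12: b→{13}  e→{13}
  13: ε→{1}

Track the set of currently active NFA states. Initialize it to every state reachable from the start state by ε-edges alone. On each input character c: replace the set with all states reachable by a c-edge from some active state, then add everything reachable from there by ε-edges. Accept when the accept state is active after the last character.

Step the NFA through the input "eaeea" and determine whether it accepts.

S₀ = ε-closure({0}) = {0,1,2,3,4,5,6,10,12}
'e' @ 1: {1,13}  (accept∈set)
'a' @ 2: {}  — no active states
rest 'eea' ignored (set empty)
after full input: {}  (accept=1 not in)

Answer: REJECT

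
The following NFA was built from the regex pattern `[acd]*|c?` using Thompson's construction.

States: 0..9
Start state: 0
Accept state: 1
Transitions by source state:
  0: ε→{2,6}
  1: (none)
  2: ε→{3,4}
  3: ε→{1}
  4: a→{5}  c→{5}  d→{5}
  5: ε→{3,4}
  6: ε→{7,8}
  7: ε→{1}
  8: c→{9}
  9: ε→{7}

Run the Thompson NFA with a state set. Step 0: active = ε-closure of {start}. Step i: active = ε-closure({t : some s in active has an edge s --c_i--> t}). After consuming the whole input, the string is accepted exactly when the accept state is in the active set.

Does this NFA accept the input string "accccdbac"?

Answer: REJECT

Trace:
S₀ = ε-closure({0}) = {0,1,2,3,4,6,7,8}
'a' @ 1: {1,3,4,5}  [accepting]
'c' @ 2: {1,3,4,5}  [accepting]
'c' @ 3: {1,3,4,5}  [accepting]
'c' @ 4: {1,3,4,5}  [accepting]
'c' @ 5: {1,3,4,5}  [accepting]
'd' @ 6: {1,3,4,5}  [accepting]
'b' @ 7: {}  — dead — no transitions
rest 'ac' ignored (set empty)
after full input: {}  (accept=1 not in)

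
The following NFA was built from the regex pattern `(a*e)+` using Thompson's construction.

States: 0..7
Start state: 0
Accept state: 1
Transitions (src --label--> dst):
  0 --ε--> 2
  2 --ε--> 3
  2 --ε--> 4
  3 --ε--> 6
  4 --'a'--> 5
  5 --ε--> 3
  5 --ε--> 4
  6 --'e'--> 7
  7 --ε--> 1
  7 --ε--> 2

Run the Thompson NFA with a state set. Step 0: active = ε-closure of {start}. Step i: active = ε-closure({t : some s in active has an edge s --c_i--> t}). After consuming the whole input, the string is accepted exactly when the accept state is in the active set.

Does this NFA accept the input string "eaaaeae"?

S₀ = ε-closure({0}) = {0,2,3,4,6}
'e' @ 1: {1,2,3,4,6,7}  (accept∈set)
'a' @ 2: {3,4,5,6}
'a' @ 3: {3,4,5,6}
'a' @ 4: {3,4,5,6}
'e' @ 5: {1,2,3,4,6,7}  (accept∈set)
'a' @ 6: {3,4,5,6}
'e' @ 7: {1,2,3,4,6,7}  (accept∈set)
end set {1,2,3,4,6,7} — state 1 in

Answer: ACCEPT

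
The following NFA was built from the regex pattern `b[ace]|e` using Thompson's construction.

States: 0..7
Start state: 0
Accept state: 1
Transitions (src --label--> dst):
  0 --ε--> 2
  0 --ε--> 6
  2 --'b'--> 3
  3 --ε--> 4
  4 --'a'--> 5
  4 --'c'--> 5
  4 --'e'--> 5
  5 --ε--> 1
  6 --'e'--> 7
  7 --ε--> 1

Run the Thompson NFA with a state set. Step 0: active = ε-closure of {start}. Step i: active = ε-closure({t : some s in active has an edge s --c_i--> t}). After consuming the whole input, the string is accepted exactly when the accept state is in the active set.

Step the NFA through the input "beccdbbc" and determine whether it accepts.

start: ε-closure({0}) = {0,2,6}
'b' @ 1: {3,4}
'e' @ 2: {1,5}  (accept∈set)
'c' @ 3: {}  — no active states
rest 'cdbbc' ignored (set empty)
final: {}; accept 1 not in set

Answer: REJECT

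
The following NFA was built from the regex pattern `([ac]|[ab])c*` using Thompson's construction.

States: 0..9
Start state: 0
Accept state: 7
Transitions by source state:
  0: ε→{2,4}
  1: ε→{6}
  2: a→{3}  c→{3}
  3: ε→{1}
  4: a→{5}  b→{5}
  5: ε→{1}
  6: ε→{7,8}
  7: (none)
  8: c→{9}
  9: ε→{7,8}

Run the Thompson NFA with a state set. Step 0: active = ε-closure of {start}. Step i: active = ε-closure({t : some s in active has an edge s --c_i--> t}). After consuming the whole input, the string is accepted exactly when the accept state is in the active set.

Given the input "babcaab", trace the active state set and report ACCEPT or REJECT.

Answer: REJECT

Derivation:
initial (ε-close {0}): {0,2,4}
'b' @ 1: {1,5,6,7,8}  (accept∈set)
'a' @ 2: {}  — state set empty
rest 'bcaab' ignored (set empty)
final: {}; accept 7 not in set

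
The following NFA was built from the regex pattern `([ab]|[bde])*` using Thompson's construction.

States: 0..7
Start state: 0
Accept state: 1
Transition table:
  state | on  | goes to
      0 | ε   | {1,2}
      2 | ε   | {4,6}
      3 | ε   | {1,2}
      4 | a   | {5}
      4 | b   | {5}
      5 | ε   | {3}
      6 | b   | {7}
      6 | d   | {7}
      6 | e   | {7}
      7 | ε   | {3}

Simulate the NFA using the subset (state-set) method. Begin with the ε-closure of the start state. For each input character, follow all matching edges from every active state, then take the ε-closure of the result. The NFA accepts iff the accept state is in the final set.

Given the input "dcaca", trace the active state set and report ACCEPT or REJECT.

start: ε-closure({0}) = {0,1,2,4,6}
'd' @ 1: {1,2,3,4,6,7}  ✓accept
'c' @ 2: {}  — dead — no transitions
rest 'aca' ignored (set empty)
final: {}; accept 1 not in set

Answer: REJECT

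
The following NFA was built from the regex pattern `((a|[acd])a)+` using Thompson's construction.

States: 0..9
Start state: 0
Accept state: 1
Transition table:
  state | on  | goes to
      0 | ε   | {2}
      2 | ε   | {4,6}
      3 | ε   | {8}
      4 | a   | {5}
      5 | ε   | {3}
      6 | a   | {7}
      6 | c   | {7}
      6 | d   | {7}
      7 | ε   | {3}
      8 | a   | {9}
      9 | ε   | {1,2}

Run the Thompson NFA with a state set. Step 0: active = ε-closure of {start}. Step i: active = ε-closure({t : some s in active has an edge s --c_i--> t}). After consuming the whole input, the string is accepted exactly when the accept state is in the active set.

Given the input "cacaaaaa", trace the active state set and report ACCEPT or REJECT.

initial (ε-close {0}): {0,2,4,6}
'c' @ 1: {3,7,8}
'a' @ 2: {1,2,4,6,9}  ✓accept
'c' @ 3: {3,7,8}
'a' @ 4: {1,2,4,6,9}  ✓accept
'a' @ 5: {3,5,7,8}
'a' @ 6: {1,2,4,6,9}  ✓accept
'a' @ 7: {3,5,7,8}
'a' @ 8: {1,2,4,6,9}  ✓accept
after full input: {1,2,4,6,9}  (accept=1 in)

Answer: ACCEPT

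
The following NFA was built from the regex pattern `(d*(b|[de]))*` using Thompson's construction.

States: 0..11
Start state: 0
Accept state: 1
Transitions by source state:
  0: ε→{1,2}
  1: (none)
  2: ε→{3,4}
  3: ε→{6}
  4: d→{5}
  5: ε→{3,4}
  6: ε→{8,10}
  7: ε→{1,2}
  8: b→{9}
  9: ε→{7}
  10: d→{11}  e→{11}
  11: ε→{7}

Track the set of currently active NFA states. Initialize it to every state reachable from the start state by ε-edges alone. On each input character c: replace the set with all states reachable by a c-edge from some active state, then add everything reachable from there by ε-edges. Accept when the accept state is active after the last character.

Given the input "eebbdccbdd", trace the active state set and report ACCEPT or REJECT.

initial (ε-close {0}): {0,1,2,3,4,6,8,10}
'e' @ 1: {1,2,3,4,6,7,8,10,11}  (accept∈set)
'e' @ 2: {1,2,3,4,6,7,8,10,11}  (accept∈set)
'b' @ 3: {1,2,3,4,6,7,8,9,10}  (accept∈set)
'b' @ 4: {1,2,3,4,6,7,8,9,10}  (accept∈set)
'd' @ 5: {1,2,3,4,5,6,7,8,10,11}  (accept∈set)
'c' @ 6: {}  — dead — no transitions
rest 'cbdd' ignored (set empty)
final: {}; accept 1 not in set

Answer: REJECT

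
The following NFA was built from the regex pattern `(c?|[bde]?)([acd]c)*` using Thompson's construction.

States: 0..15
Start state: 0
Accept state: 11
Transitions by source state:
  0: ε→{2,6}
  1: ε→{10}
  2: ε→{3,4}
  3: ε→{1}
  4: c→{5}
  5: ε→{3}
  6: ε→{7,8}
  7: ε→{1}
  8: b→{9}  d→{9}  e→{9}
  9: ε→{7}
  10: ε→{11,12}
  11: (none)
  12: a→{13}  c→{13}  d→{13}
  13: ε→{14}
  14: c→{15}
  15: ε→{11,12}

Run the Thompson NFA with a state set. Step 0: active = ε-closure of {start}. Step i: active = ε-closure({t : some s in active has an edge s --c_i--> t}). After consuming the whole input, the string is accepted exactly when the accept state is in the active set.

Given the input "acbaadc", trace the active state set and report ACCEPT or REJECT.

Answer: REJECT

Trace:
initial (ε-close {0}): {0,1,2,3,4,6,7,8,10,11,12}
'a' @ 1: {13,14}
'c' @ 2: {11,12,15}  ✓accept
'b' @ 3: {}  — no active states
rest 'aadc' ignored (set empty)
after full input: {}  (accept=11 not in)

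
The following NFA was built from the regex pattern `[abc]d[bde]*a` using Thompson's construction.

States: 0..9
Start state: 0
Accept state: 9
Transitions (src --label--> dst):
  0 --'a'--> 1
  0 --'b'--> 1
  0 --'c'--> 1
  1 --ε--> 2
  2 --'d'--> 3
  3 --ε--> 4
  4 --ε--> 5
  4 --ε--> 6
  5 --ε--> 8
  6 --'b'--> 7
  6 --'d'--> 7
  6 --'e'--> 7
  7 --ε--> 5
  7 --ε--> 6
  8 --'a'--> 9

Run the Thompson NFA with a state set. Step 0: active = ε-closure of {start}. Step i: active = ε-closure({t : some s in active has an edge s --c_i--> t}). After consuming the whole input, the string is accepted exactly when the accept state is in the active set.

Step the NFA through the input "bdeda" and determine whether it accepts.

initial (ε-close {0}): {0}
'b' @ 1: {1,2}
'd' @ 2: {3,4,5,6,8}
'e' @ 3: {5,6,7,8}
'd' @ 4: {5,6,7,8}
'a' @ 5: {9}  (accept∈set)
after full input: {9}  (accept=9 in)

Answer: ACCEPT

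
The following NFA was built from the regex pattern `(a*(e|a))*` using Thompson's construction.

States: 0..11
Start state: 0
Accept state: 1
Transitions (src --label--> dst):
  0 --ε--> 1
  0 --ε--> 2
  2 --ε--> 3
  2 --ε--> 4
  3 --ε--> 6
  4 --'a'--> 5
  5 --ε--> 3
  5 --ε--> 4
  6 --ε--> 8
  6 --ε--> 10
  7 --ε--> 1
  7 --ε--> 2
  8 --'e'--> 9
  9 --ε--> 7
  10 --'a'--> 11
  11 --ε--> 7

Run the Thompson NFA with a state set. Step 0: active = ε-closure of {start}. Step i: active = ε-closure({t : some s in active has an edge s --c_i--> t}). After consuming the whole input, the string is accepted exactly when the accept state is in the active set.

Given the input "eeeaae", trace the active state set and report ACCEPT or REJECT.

Answer: ACCEPT

Trace:
S₀ = ε-closure({0}) = {0,1,2,3,4,6,8,10}
'e' @ 1: {1,2,3,4,6,7,8,9,10}  [accepting]
'e' @ 2: {1,2,3,4,6,7,8,9,10}  [accepting]
'e' @ 3: {1,2,3,4,6,7,8,9,10}  [accepting]
'a' @ 4: {1,2,3,4,5,6,7,8,10,11}  [accepting]
'a' @ 5: {1,2,3,4,5,6,7,8,10,11}  [accepting]
'e' @ 6: {1,2,3,4,6,7,8,9,10}  [accepting]
after full input: {1,2,3,4,6,7,8,9,10}  (accept=1 in)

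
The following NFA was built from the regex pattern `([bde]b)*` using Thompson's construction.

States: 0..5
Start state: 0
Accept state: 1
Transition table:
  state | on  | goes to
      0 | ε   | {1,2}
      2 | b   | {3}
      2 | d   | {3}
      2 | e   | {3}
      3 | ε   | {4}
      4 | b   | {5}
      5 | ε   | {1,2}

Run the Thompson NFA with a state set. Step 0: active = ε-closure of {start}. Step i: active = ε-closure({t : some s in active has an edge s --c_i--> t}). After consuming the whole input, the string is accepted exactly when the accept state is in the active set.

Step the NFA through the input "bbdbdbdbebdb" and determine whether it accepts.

Answer: ACCEPT

Derivation:
start: ε-closure({0}) = {0,1,2}
'b' @ 1: {3,4}
'b' @ 2: {1,2,5}  (accept∈set)
'd' @ 3: {3,4}
'b' @ 4: {1,2,5}  (accept∈set)
'd' @ 5: {3,4}
'b' @ 6: {1,2,5}  (accept∈set)
'd' @ 7: {3,4}
'b' @ 8: {1,2,5}  (accept∈set)
'e' @ 9: {3,4}
'b' @ 10: {1,2,5}  (accept∈set)
'd' @ 11: {3,4}
'b' @ 12: {1,2,5}  (accept∈set)
final: {1,2,5}; accept 1 in set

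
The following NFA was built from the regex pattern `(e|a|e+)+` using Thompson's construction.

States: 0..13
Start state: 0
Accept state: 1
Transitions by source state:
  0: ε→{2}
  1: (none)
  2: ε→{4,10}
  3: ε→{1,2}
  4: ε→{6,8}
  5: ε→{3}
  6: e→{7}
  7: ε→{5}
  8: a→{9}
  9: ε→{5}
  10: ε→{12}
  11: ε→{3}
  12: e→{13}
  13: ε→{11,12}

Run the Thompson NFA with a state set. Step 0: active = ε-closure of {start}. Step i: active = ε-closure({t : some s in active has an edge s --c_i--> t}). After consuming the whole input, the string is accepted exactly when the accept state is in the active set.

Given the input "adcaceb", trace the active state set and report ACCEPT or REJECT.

S₀ = ε-closure({0}) = {0,2,4,6,8,10,12}
'a' @ 1: {1,2,3,4,5,6,8,9,10,12}  [accepting]
'd' @ 2: {}  — dead — no transitions
rest 'caceb' ignored (set empty)
after full input: {}  (accept=1 not in)

Answer: REJECT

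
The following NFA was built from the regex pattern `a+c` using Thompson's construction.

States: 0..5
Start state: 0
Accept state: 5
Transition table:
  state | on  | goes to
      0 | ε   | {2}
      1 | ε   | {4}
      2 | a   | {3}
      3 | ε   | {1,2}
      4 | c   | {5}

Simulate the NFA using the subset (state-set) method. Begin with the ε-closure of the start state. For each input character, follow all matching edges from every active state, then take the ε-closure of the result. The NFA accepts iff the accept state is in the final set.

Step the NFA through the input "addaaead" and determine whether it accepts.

Answer: REJECT

Steps:
start: ε-closure({0}) = {0,2}
'a' @ 1: {1,2,3,4}
'd' @ 2: {}  — dead — no transitions
rest 'daaead' ignored (set empty)
after full input: {}  (accept=5 not in)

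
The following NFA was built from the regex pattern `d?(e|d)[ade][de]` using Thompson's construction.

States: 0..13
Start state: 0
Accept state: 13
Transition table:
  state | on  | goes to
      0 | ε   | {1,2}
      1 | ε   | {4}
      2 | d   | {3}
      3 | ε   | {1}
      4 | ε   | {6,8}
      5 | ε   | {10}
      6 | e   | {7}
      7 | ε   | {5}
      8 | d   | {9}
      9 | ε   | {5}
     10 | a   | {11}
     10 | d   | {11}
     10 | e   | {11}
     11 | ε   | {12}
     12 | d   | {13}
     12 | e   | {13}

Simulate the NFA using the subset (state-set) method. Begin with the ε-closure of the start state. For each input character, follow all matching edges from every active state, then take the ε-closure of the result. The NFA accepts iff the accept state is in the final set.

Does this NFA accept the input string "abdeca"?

start: ε-closure({0}) = {0,1,2,4,6,8}
'a' @ 1: {}  — dead — no transitions
rest 'bdeca' ignored (set empty)
final: {}; accept 13 not in set

Answer: REJECT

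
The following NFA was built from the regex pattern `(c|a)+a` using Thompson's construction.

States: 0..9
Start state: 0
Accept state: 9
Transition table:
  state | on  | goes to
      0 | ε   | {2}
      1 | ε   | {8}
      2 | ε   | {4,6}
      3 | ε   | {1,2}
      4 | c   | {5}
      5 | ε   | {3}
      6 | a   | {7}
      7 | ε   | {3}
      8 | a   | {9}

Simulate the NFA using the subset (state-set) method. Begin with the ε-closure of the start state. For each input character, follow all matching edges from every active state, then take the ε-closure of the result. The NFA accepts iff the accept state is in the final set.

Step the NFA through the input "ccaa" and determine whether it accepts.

initial (ε-close {0}): {0,2,4,6}
'c' @ 1: {1,2,3,4,5,6,8}
'c' @ 2: {1,2,3,4,5,6,8}
'a' @ 3: {1,2,3,4,6,7,8,9}  (accept∈set)
'a' @ 4: {1,2,3,4,6,7,8,9}  (accept∈set)
end set {1,2,3,4,6,7,8,9} — state 9 in

Answer: ACCEPT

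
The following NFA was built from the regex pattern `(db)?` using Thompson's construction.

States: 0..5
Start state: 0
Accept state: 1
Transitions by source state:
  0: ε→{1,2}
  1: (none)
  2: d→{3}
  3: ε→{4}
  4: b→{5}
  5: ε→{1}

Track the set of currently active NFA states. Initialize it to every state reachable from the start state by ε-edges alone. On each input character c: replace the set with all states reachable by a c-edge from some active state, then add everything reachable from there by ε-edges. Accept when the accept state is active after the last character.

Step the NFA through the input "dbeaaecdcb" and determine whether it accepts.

start: ε-closure({0}) = {0,1,2}
'd' @ 1: {3,4}
'b' @ 2: {1,5}  [accepting]
'e' @ 3: {}  — state set empty
rest 'aaecdcb' ignored (set empty)
end set {} — state 1 not in

Answer: REJECT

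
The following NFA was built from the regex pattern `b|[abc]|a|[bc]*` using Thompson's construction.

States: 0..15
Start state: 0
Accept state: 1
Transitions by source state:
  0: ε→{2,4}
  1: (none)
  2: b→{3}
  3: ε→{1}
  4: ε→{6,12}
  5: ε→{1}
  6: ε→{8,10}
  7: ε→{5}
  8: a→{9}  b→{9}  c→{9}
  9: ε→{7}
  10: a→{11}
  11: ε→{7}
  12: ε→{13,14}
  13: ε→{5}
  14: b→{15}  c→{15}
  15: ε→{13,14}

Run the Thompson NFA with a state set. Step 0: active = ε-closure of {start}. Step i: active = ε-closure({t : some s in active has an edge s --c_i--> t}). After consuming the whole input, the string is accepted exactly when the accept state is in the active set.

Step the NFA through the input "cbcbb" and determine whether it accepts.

S₀ = ε-closure({0}) = {0,1,2,4,5,6,8,10,12,13,14}
'c' @ 1: {1,5,7,9,13,14,15}  ✓accept
'b' @ 2: {1,5,13,14,15}  ✓accept
'c' @ 3: {1,5,13,14,15}  ✓accept
'b' @ 4: {1,5,13,14,15}  ✓accept
'b' @ 5: {1,5,13,14,15}  ✓accept
end set {1,5,13,14,15} — state 1 in

Answer: ACCEPT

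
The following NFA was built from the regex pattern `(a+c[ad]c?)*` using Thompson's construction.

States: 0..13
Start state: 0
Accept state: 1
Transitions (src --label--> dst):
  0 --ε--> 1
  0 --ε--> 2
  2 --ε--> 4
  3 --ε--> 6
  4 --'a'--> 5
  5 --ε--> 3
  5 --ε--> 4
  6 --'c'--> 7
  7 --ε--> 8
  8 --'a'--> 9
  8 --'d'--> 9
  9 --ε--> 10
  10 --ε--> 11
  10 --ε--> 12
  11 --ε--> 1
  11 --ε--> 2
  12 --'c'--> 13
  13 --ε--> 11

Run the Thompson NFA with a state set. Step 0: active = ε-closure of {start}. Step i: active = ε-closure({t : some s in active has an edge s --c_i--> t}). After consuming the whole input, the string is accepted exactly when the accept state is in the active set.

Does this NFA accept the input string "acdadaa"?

Answer: REJECT

Trace:
start: ε-closure({0}) = {0,1,2,4}
'a' @ 1: {3,4,5,6}
'c' @ 2: {7,8}
'd' @ 3: {1,2,4,9,10,11,12}  ✓accept
'a' @ 4: {3,4,5,6}
'd' @ 5: {}  — dead — no transitions
rest 'aa' ignored (set empty)
end set {} — state 1 not in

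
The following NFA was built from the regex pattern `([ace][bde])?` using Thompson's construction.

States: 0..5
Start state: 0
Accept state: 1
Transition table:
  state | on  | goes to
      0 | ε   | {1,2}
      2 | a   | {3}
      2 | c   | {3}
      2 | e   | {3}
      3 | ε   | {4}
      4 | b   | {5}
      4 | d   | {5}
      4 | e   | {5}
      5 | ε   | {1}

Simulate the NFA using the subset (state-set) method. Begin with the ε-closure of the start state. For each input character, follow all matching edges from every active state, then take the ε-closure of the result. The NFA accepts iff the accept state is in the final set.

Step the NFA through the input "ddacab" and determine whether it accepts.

initial (ε-close {0}): {0,1,2}
'd' @ 1: {}  — dead — no transitions
rest 'dacab' ignored (set empty)
after full input: {}  (accept=1 not in)

Answer: REJECT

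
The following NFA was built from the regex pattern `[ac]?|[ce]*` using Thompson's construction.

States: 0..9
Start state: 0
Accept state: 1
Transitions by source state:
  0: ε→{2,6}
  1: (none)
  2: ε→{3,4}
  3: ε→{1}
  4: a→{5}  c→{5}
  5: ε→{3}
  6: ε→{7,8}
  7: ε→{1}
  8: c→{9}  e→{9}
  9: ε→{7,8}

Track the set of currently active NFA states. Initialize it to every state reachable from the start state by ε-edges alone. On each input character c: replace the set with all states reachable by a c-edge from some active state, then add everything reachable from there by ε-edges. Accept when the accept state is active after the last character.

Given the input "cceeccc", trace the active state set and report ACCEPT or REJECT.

start: ε-closure({0}) = {0,1,2,3,4,6,7,8}
'c' @ 1: {1,3,5,7,8,9}  [accepting]
'c' @ 2: {1,7,8,9}  [accepting]
'e' @ 3: {1,7,8,9}  [accepting]
'e' @ 4: {1,7,8,9}  [accepting]
'c' @ 5: {1,7,8,9}  [accepting]
'c' @ 6: {1,7,8,9}  [accepting]
'c' @ 7: {1,7,8,9}  [accepting]
after full input: {1,7,8,9}  (accept=1 in)

Answer: ACCEPT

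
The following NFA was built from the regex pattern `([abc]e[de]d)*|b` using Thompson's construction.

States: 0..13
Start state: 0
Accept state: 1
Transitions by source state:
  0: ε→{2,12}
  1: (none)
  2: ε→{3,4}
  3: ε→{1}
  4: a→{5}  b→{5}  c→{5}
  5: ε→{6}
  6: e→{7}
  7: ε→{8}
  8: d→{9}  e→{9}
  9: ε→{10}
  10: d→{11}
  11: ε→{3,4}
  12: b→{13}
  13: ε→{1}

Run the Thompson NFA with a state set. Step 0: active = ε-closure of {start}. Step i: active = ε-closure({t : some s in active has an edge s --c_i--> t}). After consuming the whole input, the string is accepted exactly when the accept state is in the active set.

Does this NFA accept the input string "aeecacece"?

initial (ε-close {0}): {0,1,2,3,4,12}
'a' @ 1: {5,6}
'e' @ 2: {7,8}
'e' @ 3: {9,10}
'c' @ 4: {}  — state set empty
rest 'acece' ignored (set empty)
after full input: {}  (accept=1 not in)

Answer: REJECT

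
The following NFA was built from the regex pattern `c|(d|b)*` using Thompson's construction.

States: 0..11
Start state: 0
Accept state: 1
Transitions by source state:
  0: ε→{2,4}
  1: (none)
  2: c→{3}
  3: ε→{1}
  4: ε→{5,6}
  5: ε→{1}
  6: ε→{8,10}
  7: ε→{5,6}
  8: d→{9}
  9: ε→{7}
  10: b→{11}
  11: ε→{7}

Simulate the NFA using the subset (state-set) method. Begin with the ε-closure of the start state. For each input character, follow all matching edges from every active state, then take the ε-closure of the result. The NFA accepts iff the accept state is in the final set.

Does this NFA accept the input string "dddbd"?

Answer: ACCEPT

Steps:
initial (ε-close {0}): {0,1,2,4,5,6,8,10}
'd' @ 1: {1,5,6,7,8,9,10}  ✓accept
'd' @ 2: {1,5,6,7,8,9,10}  ✓accept
'd' @ 3: {1,5,6,7,8,9,10}  ✓accept
'b' @ 4: {1,5,6,7,8,10,11}  ✓accept
'd' @ 5: {1,5,6,7,8,9,10}  ✓accept
after full input: {1,5,6,7,8,9,10}  (accept=1 in)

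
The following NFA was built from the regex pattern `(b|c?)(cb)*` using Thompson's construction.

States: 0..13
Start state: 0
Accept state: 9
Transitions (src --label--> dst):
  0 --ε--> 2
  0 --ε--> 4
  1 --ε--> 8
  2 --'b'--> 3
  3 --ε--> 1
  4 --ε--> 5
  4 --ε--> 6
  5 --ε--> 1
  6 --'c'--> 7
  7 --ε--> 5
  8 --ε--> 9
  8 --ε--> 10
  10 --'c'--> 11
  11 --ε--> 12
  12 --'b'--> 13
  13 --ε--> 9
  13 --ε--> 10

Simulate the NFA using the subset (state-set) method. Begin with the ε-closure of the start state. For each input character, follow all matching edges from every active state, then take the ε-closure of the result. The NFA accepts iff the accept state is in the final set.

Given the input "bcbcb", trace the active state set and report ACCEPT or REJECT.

Answer: ACCEPT

Steps:
S₀ = ε-closure({0}) = {0,1,2,4,5,6,8,9,10}
'b' @ 1: {1,3,8,9,10}  ✓accept
'c' @ 2: {11,12}
'b' @ 3: {9,10,13}  ✓accept
'c' @ 4: {11,12}
'b' @ 5: {9,10,13}  ✓accept
final: {9,10,13}; accept 9 in set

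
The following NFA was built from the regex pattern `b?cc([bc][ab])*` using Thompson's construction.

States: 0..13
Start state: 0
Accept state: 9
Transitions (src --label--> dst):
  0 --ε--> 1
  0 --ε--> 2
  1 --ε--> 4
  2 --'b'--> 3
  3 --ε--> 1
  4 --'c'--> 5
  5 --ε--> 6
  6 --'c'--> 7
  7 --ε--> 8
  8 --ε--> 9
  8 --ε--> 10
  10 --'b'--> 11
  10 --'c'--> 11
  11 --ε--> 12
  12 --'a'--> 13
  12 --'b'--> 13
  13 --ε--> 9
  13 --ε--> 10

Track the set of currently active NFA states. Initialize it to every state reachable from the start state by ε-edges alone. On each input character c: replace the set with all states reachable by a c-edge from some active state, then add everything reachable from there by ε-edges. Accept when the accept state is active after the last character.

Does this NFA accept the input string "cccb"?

S₀ = ε-closure({0}) = {0,1,2,4}
'c' @ 1: {5,6}
'c' @ 2: {7,8,9,10}  (accept∈set)
'c' @ 3: {11,12}
'b' @ 4: {9,10,13}  (accept∈set)
after full input: {9,10,13}  (accept=9 in)

Answer: ACCEPT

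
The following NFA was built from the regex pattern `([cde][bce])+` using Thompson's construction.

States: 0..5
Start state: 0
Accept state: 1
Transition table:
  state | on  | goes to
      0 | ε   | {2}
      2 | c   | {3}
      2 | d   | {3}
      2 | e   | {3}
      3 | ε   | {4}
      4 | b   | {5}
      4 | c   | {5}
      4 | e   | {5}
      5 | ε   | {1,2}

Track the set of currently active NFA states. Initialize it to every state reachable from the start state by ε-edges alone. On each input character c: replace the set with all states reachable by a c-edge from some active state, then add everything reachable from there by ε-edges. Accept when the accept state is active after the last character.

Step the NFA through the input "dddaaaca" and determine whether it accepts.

start: ε-closure({0}) = {0,2}
'd' @ 1: {3,4}
'd' @ 2: {}  — no active states
rest 'daaaca' ignored (set empty)
after full input: {}  (accept=1 not in)

Answer: REJECT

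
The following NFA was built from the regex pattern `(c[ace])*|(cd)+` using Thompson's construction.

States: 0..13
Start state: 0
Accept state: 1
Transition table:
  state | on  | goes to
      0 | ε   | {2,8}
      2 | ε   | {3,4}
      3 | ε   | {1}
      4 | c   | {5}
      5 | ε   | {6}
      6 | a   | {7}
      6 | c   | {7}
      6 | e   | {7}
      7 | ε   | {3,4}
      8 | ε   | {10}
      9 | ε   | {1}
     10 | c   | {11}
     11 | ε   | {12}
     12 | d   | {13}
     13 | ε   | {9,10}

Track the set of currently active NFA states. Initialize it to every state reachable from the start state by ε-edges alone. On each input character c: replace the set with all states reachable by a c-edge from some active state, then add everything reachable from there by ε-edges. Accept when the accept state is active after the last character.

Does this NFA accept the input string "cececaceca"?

start: ε-closure({0}) = {0,1,2,3,4,8,10}
'c' @ 1: {5,6,11,12}
'e' @ 2: {1,3,4,7}  [accepting]
'c' @ 3: {5,6}
'e' @ 4: {1,3,4,7}  [accepting]
'c' @ 5: {5,6}
'a' @ 6: {1,3,4,7}  [accepting]
'c' @ 7: {5,6}
'e' @ 8: {1,3,4,7}  [accepting]
'c' @ 9: {5,6}
'a' @ 10: {1,3,4,7}  [accepting]
end set {1,3,4,7} — state 1 in

Answer: ACCEPT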